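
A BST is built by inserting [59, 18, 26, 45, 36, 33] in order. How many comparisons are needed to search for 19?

Search path for 19: 59 -> 18 -> 26
Found: False
Comparisons: 3


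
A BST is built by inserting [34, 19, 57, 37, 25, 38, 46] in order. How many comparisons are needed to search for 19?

Search path for 19: 34 -> 19
Found: True
Comparisons: 2


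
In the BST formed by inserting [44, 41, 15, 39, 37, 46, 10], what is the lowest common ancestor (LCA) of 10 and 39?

Tree insertion order: [44, 41, 15, 39, 37, 46, 10]
Tree (level-order array): [44, 41, 46, 15, None, None, None, 10, 39, None, None, 37]
In a BST, the LCA of p=10, q=39 is the first node v on the
root-to-leaf path with p <= v <= q (go left if both < v, right if both > v).
Walk from root:
  at 44: both 10 and 39 < 44, go left
  at 41: both 10 and 39 < 41, go left
  at 15: 10 <= 15 <= 39, this is the LCA
LCA = 15


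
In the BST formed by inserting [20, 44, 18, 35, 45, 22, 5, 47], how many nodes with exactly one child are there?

Tree built from: [20, 44, 18, 35, 45, 22, 5, 47]
Tree (level-order array): [20, 18, 44, 5, None, 35, 45, None, None, 22, None, None, 47]
Rule: These are nodes with exactly 1 non-null child.
Per-node child counts:
  node 20: 2 child(ren)
  node 18: 1 child(ren)
  node 5: 0 child(ren)
  node 44: 2 child(ren)
  node 35: 1 child(ren)
  node 22: 0 child(ren)
  node 45: 1 child(ren)
  node 47: 0 child(ren)
Matching nodes: [18, 35, 45]
Count of nodes with exactly one child: 3


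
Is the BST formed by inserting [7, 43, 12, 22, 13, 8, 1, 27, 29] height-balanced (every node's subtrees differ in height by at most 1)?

Tree (level-order array): [7, 1, 43, None, None, 12, None, 8, 22, None, None, 13, 27, None, None, None, 29]
Definition: a tree is height-balanced if, at every node, |h(left) - h(right)| <= 1 (empty subtree has height -1).
Bottom-up per-node check:
  node 1: h_left=-1, h_right=-1, diff=0 [OK], height=0
  node 8: h_left=-1, h_right=-1, diff=0 [OK], height=0
  node 13: h_left=-1, h_right=-1, diff=0 [OK], height=0
  node 29: h_left=-1, h_right=-1, diff=0 [OK], height=0
  node 27: h_left=-1, h_right=0, diff=1 [OK], height=1
  node 22: h_left=0, h_right=1, diff=1 [OK], height=2
  node 12: h_left=0, h_right=2, diff=2 [FAIL (|0-2|=2 > 1)], height=3
  node 43: h_left=3, h_right=-1, diff=4 [FAIL (|3--1|=4 > 1)], height=4
  node 7: h_left=0, h_right=4, diff=4 [FAIL (|0-4|=4 > 1)], height=5
Node 12 violates the condition: |0 - 2| = 2 > 1.
Result: Not balanced


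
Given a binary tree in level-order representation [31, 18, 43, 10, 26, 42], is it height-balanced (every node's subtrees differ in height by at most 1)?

Tree (level-order array): [31, 18, 43, 10, 26, 42]
Definition: a tree is height-balanced if, at every node, |h(left) - h(right)| <= 1 (empty subtree has height -1).
Bottom-up per-node check:
  node 10: h_left=-1, h_right=-1, diff=0 [OK], height=0
  node 26: h_left=-1, h_right=-1, diff=0 [OK], height=0
  node 18: h_left=0, h_right=0, diff=0 [OK], height=1
  node 42: h_left=-1, h_right=-1, diff=0 [OK], height=0
  node 43: h_left=0, h_right=-1, diff=1 [OK], height=1
  node 31: h_left=1, h_right=1, diff=0 [OK], height=2
All nodes satisfy the balance condition.
Result: Balanced


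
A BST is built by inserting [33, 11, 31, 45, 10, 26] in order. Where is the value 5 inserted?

Starting tree (level order): [33, 11, 45, 10, 31, None, None, None, None, 26]
Insertion path: 33 -> 11 -> 10
Result: insert 5 as left child of 10
Final tree (level order): [33, 11, 45, 10, 31, None, None, 5, None, 26]


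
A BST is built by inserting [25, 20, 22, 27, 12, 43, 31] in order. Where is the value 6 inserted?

Starting tree (level order): [25, 20, 27, 12, 22, None, 43, None, None, None, None, 31]
Insertion path: 25 -> 20 -> 12
Result: insert 6 as left child of 12
Final tree (level order): [25, 20, 27, 12, 22, None, 43, 6, None, None, None, 31]


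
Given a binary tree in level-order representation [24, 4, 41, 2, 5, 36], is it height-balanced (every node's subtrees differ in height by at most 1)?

Tree (level-order array): [24, 4, 41, 2, 5, 36]
Definition: a tree is height-balanced if, at every node, |h(left) - h(right)| <= 1 (empty subtree has height -1).
Bottom-up per-node check:
  node 2: h_left=-1, h_right=-1, diff=0 [OK], height=0
  node 5: h_left=-1, h_right=-1, diff=0 [OK], height=0
  node 4: h_left=0, h_right=0, diff=0 [OK], height=1
  node 36: h_left=-1, h_right=-1, diff=0 [OK], height=0
  node 41: h_left=0, h_right=-1, diff=1 [OK], height=1
  node 24: h_left=1, h_right=1, diff=0 [OK], height=2
All nodes satisfy the balance condition.
Result: Balanced


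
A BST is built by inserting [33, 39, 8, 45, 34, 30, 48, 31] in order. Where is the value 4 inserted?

Starting tree (level order): [33, 8, 39, None, 30, 34, 45, None, 31, None, None, None, 48]
Insertion path: 33 -> 8
Result: insert 4 as left child of 8
Final tree (level order): [33, 8, 39, 4, 30, 34, 45, None, None, None, 31, None, None, None, 48]


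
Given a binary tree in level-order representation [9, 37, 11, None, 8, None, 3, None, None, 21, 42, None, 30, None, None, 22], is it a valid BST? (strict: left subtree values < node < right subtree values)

Level-order array: [9, 37, 11, None, 8, None, 3, None, None, 21, 42, None, 30, None, None, 22]
Validate using subtree bounds (lo, hi): at each node, require lo < value < hi,
then recurse left with hi=value and right with lo=value.
Preorder trace (stopping at first violation):
  at node 9 with bounds (-inf, +inf): OK
  at node 37 with bounds (-inf, 9): VIOLATION
Node 37 violates its bound: not (-inf < 37 < 9).
Result: Not a valid BST


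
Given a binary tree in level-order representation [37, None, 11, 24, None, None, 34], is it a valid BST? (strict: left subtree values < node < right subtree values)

Level-order array: [37, None, 11, 24, None, None, 34]
Validate using subtree bounds (lo, hi): at each node, require lo < value < hi,
then recurse left with hi=value and right with lo=value.
Preorder trace (stopping at first violation):
  at node 37 with bounds (-inf, +inf): OK
  at node 11 with bounds (37, +inf): VIOLATION
Node 11 violates its bound: not (37 < 11 < +inf).
Result: Not a valid BST


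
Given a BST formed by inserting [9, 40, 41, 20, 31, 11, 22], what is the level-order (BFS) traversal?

Tree insertion order: [9, 40, 41, 20, 31, 11, 22]
Tree (level-order array): [9, None, 40, 20, 41, 11, 31, None, None, None, None, 22]
BFS from the root, enqueuing left then right child of each popped node:
  queue [9] -> pop 9, enqueue [40], visited so far: [9]
  queue [40] -> pop 40, enqueue [20, 41], visited so far: [9, 40]
  queue [20, 41] -> pop 20, enqueue [11, 31], visited so far: [9, 40, 20]
  queue [41, 11, 31] -> pop 41, enqueue [none], visited so far: [9, 40, 20, 41]
  queue [11, 31] -> pop 11, enqueue [none], visited so far: [9, 40, 20, 41, 11]
  queue [31] -> pop 31, enqueue [22], visited so far: [9, 40, 20, 41, 11, 31]
  queue [22] -> pop 22, enqueue [none], visited so far: [9, 40, 20, 41, 11, 31, 22]
Result: [9, 40, 20, 41, 11, 31, 22]


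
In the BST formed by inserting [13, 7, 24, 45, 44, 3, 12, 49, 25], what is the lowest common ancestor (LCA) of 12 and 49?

Tree insertion order: [13, 7, 24, 45, 44, 3, 12, 49, 25]
Tree (level-order array): [13, 7, 24, 3, 12, None, 45, None, None, None, None, 44, 49, 25]
In a BST, the LCA of p=12, q=49 is the first node v on the
root-to-leaf path with p <= v <= q (go left if both < v, right if both > v).
Walk from root:
  at 13: 12 <= 13 <= 49, this is the LCA
LCA = 13


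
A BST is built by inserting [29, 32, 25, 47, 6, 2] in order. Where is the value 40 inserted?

Starting tree (level order): [29, 25, 32, 6, None, None, 47, 2]
Insertion path: 29 -> 32 -> 47
Result: insert 40 as left child of 47
Final tree (level order): [29, 25, 32, 6, None, None, 47, 2, None, 40]


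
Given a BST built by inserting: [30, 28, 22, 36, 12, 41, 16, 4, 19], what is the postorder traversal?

Tree insertion order: [30, 28, 22, 36, 12, 41, 16, 4, 19]
Tree (level-order array): [30, 28, 36, 22, None, None, 41, 12, None, None, None, 4, 16, None, None, None, 19]
Postorder traversal: [4, 19, 16, 12, 22, 28, 41, 36, 30]


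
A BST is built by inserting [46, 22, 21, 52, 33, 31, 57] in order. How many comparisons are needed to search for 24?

Search path for 24: 46 -> 22 -> 33 -> 31
Found: False
Comparisons: 4


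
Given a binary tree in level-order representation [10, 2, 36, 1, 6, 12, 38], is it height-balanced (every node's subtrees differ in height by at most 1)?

Tree (level-order array): [10, 2, 36, 1, 6, 12, 38]
Definition: a tree is height-balanced if, at every node, |h(left) - h(right)| <= 1 (empty subtree has height -1).
Bottom-up per-node check:
  node 1: h_left=-1, h_right=-1, diff=0 [OK], height=0
  node 6: h_left=-1, h_right=-1, diff=0 [OK], height=0
  node 2: h_left=0, h_right=0, diff=0 [OK], height=1
  node 12: h_left=-1, h_right=-1, diff=0 [OK], height=0
  node 38: h_left=-1, h_right=-1, diff=0 [OK], height=0
  node 36: h_left=0, h_right=0, diff=0 [OK], height=1
  node 10: h_left=1, h_right=1, diff=0 [OK], height=2
All nodes satisfy the balance condition.
Result: Balanced


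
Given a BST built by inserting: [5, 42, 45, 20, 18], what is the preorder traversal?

Tree insertion order: [5, 42, 45, 20, 18]
Tree (level-order array): [5, None, 42, 20, 45, 18]
Preorder traversal: [5, 42, 20, 18, 45]


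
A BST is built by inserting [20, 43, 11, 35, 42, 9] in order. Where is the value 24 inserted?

Starting tree (level order): [20, 11, 43, 9, None, 35, None, None, None, None, 42]
Insertion path: 20 -> 43 -> 35
Result: insert 24 as left child of 35
Final tree (level order): [20, 11, 43, 9, None, 35, None, None, None, 24, 42]


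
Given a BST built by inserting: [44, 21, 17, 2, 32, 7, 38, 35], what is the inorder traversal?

Tree insertion order: [44, 21, 17, 2, 32, 7, 38, 35]
Tree (level-order array): [44, 21, None, 17, 32, 2, None, None, 38, None, 7, 35]
Inorder traversal: [2, 7, 17, 21, 32, 35, 38, 44]


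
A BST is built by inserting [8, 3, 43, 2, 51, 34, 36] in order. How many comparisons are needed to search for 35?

Search path for 35: 8 -> 43 -> 34 -> 36
Found: False
Comparisons: 4


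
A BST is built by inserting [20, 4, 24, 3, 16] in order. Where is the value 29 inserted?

Starting tree (level order): [20, 4, 24, 3, 16]
Insertion path: 20 -> 24
Result: insert 29 as right child of 24
Final tree (level order): [20, 4, 24, 3, 16, None, 29]


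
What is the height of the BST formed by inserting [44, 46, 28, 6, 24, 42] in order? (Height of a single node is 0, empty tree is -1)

Insertion order: [44, 46, 28, 6, 24, 42]
Tree (level-order array): [44, 28, 46, 6, 42, None, None, None, 24]
Compute height bottom-up (empty subtree = -1):
  height(24) = 1 + max(-1, -1) = 0
  height(6) = 1 + max(-1, 0) = 1
  height(42) = 1 + max(-1, -1) = 0
  height(28) = 1 + max(1, 0) = 2
  height(46) = 1 + max(-1, -1) = 0
  height(44) = 1 + max(2, 0) = 3
Height = 3


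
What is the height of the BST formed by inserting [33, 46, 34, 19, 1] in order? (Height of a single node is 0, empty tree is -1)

Insertion order: [33, 46, 34, 19, 1]
Tree (level-order array): [33, 19, 46, 1, None, 34]
Compute height bottom-up (empty subtree = -1):
  height(1) = 1 + max(-1, -1) = 0
  height(19) = 1 + max(0, -1) = 1
  height(34) = 1 + max(-1, -1) = 0
  height(46) = 1 + max(0, -1) = 1
  height(33) = 1 + max(1, 1) = 2
Height = 2


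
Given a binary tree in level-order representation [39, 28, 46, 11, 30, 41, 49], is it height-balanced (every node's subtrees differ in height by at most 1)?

Tree (level-order array): [39, 28, 46, 11, 30, 41, 49]
Definition: a tree is height-balanced if, at every node, |h(left) - h(right)| <= 1 (empty subtree has height -1).
Bottom-up per-node check:
  node 11: h_left=-1, h_right=-1, diff=0 [OK], height=0
  node 30: h_left=-1, h_right=-1, diff=0 [OK], height=0
  node 28: h_left=0, h_right=0, diff=0 [OK], height=1
  node 41: h_left=-1, h_right=-1, diff=0 [OK], height=0
  node 49: h_left=-1, h_right=-1, diff=0 [OK], height=0
  node 46: h_left=0, h_right=0, diff=0 [OK], height=1
  node 39: h_left=1, h_right=1, diff=0 [OK], height=2
All nodes satisfy the balance condition.
Result: Balanced


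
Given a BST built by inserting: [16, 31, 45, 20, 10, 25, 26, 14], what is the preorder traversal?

Tree insertion order: [16, 31, 45, 20, 10, 25, 26, 14]
Tree (level-order array): [16, 10, 31, None, 14, 20, 45, None, None, None, 25, None, None, None, 26]
Preorder traversal: [16, 10, 14, 31, 20, 25, 26, 45]


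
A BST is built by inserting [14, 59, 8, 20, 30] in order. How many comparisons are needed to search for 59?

Search path for 59: 14 -> 59
Found: True
Comparisons: 2


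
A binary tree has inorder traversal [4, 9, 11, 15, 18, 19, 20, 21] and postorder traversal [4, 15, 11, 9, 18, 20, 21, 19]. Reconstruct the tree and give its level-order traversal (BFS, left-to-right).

Inorder:   [4, 9, 11, 15, 18, 19, 20, 21]
Postorder: [4, 15, 11, 9, 18, 20, 21, 19]
Algorithm: postorder visits root last, so walk postorder right-to-left;
each value is the root of the current inorder slice — split it at that
value, recurse on the right subtree first, then the left.
Recursive splits:
  root=19; inorder splits into left=[4, 9, 11, 15, 18], right=[20, 21]
  root=21; inorder splits into left=[20], right=[]
  root=20; inorder splits into left=[], right=[]
  root=18; inorder splits into left=[4, 9, 11, 15], right=[]
  root=9; inorder splits into left=[4], right=[11, 15]
  root=11; inorder splits into left=[], right=[15]
  root=15; inorder splits into left=[], right=[]
  root=4; inorder splits into left=[], right=[]
Reconstructed level-order: [19, 18, 21, 9, 20, 4, 11, 15]


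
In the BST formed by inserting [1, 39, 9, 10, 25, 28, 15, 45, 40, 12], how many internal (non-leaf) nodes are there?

Tree built from: [1, 39, 9, 10, 25, 28, 15, 45, 40, 12]
Tree (level-order array): [1, None, 39, 9, 45, None, 10, 40, None, None, 25, None, None, 15, 28, 12]
Rule: An internal node has at least one child.
Per-node child counts:
  node 1: 1 child(ren)
  node 39: 2 child(ren)
  node 9: 1 child(ren)
  node 10: 1 child(ren)
  node 25: 2 child(ren)
  node 15: 1 child(ren)
  node 12: 0 child(ren)
  node 28: 0 child(ren)
  node 45: 1 child(ren)
  node 40: 0 child(ren)
Matching nodes: [1, 39, 9, 10, 25, 15, 45]
Count of internal (non-leaf) nodes: 7


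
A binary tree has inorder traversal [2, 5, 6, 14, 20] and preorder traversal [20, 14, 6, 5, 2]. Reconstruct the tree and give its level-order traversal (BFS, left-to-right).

Inorder:  [2, 5, 6, 14, 20]
Preorder: [20, 14, 6, 5, 2]
Algorithm: preorder visits root first, so consume preorder in order;
for each root, split the current inorder slice at that value into
left-subtree inorder and right-subtree inorder, then recurse.
Recursive splits:
  root=20; inorder splits into left=[2, 5, 6, 14], right=[]
  root=14; inorder splits into left=[2, 5, 6], right=[]
  root=6; inorder splits into left=[2, 5], right=[]
  root=5; inorder splits into left=[2], right=[]
  root=2; inorder splits into left=[], right=[]
Reconstructed level-order: [20, 14, 6, 5, 2]


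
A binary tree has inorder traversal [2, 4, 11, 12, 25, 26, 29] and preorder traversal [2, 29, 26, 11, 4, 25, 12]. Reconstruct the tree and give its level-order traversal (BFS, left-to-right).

Inorder:  [2, 4, 11, 12, 25, 26, 29]
Preorder: [2, 29, 26, 11, 4, 25, 12]
Algorithm: preorder visits root first, so consume preorder in order;
for each root, split the current inorder slice at that value into
left-subtree inorder and right-subtree inorder, then recurse.
Recursive splits:
  root=2; inorder splits into left=[], right=[4, 11, 12, 25, 26, 29]
  root=29; inorder splits into left=[4, 11, 12, 25, 26], right=[]
  root=26; inorder splits into left=[4, 11, 12, 25], right=[]
  root=11; inorder splits into left=[4], right=[12, 25]
  root=4; inorder splits into left=[], right=[]
  root=25; inorder splits into left=[12], right=[]
  root=12; inorder splits into left=[], right=[]
Reconstructed level-order: [2, 29, 26, 11, 4, 25, 12]


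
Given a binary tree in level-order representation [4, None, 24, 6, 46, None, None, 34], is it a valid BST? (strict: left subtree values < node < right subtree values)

Level-order array: [4, None, 24, 6, 46, None, None, 34]
Validate using subtree bounds (lo, hi): at each node, require lo < value < hi,
then recurse left with hi=value and right with lo=value.
Preorder trace (stopping at first violation):
  at node 4 with bounds (-inf, +inf): OK
  at node 24 with bounds (4, +inf): OK
  at node 6 with bounds (4, 24): OK
  at node 46 with bounds (24, +inf): OK
  at node 34 with bounds (24, 46): OK
No violation found at any node.
Result: Valid BST


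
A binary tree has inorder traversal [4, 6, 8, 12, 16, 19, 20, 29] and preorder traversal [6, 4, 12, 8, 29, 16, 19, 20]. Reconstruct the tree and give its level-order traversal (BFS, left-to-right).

Inorder:  [4, 6, 8, 12, 16, 19, 20, 29]
Preorder: [6, 4, 12, 8, 29, 16, 19, 20]
Algorithm: preorder visits root first, so consume preorder in order;
for each root, split the current inorder slice at that value into
left-subtree inorder and right-subtree inorder, then recurse.
Recursive splits:
  root=6; inorder splits into left=[4], right=[8, 12, 16, 19, 20, 29]
  root=4; inorder splits into left=[], right=[]
  root=12; inorder splits into left=[8], right=[16, 19, 20, 29]
  root=8; inorder splits into left=[], right=[]
  root=29; inorder splits into left=[16, 19, 20], right=[]
  root=16; inorder splits into left=[], right=[19, 20]
  root=19; inorder splits into left=[], right=[20]
  root=20; inorder splits into left=[], right=[]
Reconstructed level-order: [6, 4, 12, 8, 29, 16, 19, 20]


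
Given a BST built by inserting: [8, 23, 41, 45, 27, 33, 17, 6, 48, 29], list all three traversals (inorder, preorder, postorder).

Tree insertion order: [8, 23, 41, 45, 27, 33, 17, 6, 48, 29]
Tree (level-order array): [8, 6, 23, None, None, 17, 41, None, None, 27, 45, None, 33, None, 48, 29]
Inorder (L, root, R): [6, 8, 17, 23, 27, 29, 33, 41, 45, 48]
Preorder (root, L, R): [8, 6, 23, 17, 41, 27, 33, 29, 45, 48]
Postorder (L, R, root): [6, 17, 29, 33, 27, 48, 45, 41, 23, 8]


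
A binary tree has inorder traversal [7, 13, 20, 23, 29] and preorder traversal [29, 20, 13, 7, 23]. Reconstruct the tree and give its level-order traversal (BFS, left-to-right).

Inorder:  [7, 13, 20, 23, 29]
Preorder: [29, 20, 13, 7, 23]
Algorithm: preorder visits root first, so consume preorder in order;
for each root, split the current inorder slice at that value into
left-subtree inorder and right-subtree inorder, then recurse.
Recursive splits:
  root=29; inorder splits into left=[7, 13, 20, 23], right=[]
  root=20; inorder splits into left=[7, 13], right=[23]
  root=13; inorder splits into left=[7], right=[]
  root=7; inorder splits into left=[], right=[]
  root=23; inorder splits into left=[], right=[]
Reconstructed level-order: [29, 20, 13, 23, 7]


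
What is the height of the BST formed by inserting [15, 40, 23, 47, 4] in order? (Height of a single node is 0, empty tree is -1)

Insertion order: [15, 40, 23, 47, 4]
Tree (level-order array): [15, 4, 40, None, None, 23, 47]
Compute height bottom-up (empty subtree = -1):
  height(4) = 1 + max(-1, -1) = 0
  height(23) = 1 + max(-1, -1) = 0
  height(47) = 1 + max(-1, -1) = 0
  height(40) = 1 + max(0, 0) = 1
  height(15) = 1 + max(0, 1) = 2
Height = 2


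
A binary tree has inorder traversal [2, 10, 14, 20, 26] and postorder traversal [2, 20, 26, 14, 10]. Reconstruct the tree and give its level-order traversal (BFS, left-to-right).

Inorder:   [2, 10, 14, 20, 26]
Postorder: [2, 20, 26, 14, 10]
Algorithm: postorder visits root last, so walk postorder right-to-left;
each value is the root of the current inorder slice — split it at that
value, recurse on the right subtree first, then the left.
Recursive splits:
  root=10; inorder splits into left=[2], right=[14, 20, 26]
  root=14; inorder splits into left=[], right=[20, 26]
  root=26; inorder splits into left=[20], right=[]
  root=20; inorder splits into left=[], right=[]
  root=2; inorder splits into left=[], right=[]
Reconstructed level-order: [10, 2, 14, 26, 20]


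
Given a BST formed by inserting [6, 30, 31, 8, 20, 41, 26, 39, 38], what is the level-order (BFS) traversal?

Tree insertion order: [6, 30, 31, 8, 20, 41, 26, 39, 38]
Tree (level-order array): [6, None, 30, 8, 31, None, 20, None, 41, None, 26, 39, None, None, None, 38]
BFS from the root, enqueuing left then right child of each popped node:
  queue [6] -> pop 6, enqueue [30], visited so far: [6]
  queue [30] -> pop 30, enqueue [8, 31], visited so far: [6, 30]
  queue [8, 31] -> pop 8, enqueue [20], visited so far: [6, 30, 8]
  queue [31, 20] -> pop 31, enqueue [41], visited so far: [6, 30, 8, 31]
  queue [20, 41] -> pop 20, enqueue [26], visited so far: [6, 30, 8, 31, 20]
  queue [41, 26] -> pop 41, enqueue [39], visited so far: [6, 30, 8, 31, 20, 41]
  queue [26, 39] -> pop 26, enqueue [none], visited so far: [6, 30, 8, 31, 20, 41, 26]
  queue [39] -> pop 39, enqueue [38], visited so far: [6, 30, 8, 31, 20, 41, 26, 39]
  queue [38] -> pop 38, enqueue [none], visited so far: [6, 30, 8, 31, 20, 41, 26, 39, 38]
Result: [6, 30, 8, 31, 20, 41, 26, 39, 38]


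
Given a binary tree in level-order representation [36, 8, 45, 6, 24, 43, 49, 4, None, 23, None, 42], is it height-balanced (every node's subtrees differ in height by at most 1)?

Tree (level-order array): [36, 8, 45, 6, 24, 43, 49, 4, None, 23, None, 42]
Definition: a tree is height-balanced if, at every node, |h(left) - h(right)| <= 1 (empty subtree has height -1).
Bottom-up per-node check:
  node 4: h_left=-1, h_right=-1, diff=0 [OK], height=0
  node 6: h_left=0, h_right=-1, diff=1 [OK], height=1
  node 23: h_left=-1, h_right=-1, diff=0 [OK], height=0
  node 24: h_left=0, h_right=-1, diff=1 [OK], height=1
  node 8: h_left=1, h_right=1, diff=0 [OK], height=2
  node 42: h_left=-1, h_right=-1, diff=0 [OK], height=0
  node 43: h_left=0, h_right=-1, diff=1 [OK], height=1
  node 49: h_left=-1, h_right=-1, diff=0 [OK], height=0
  node 45: h_left=1, h_right=0, diff=1 [OK], height=2
  node 36: h_left=2, h_right=2, diff=0 [OK], height=3
All nodes satisfy the balance condition.
Result: Balanced


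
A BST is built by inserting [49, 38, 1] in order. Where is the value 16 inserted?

Starting tree (level order): [49, 38, None, 1]
Insertion path: 49 -> 38 -> 1
Result: insert 16 as right child of 1
Final tree (level order): [49, 38, None, 1, None, None, 16]


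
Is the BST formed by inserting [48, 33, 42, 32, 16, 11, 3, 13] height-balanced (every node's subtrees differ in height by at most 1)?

Tree (level-order array): [48, 33, None, 32, 42, 16, None, None, None, 11, None, 3, 13]
Definition: a tree is height-balanced if, at every node, |h(left) - h(right)| <= 1 (empty subtree has height -1).
Bottom-up per-node check:
  node 3: h_left=-1, h_right=-1, diff=0 [OK], height=0
  node 13: h_left=-1, h_right=-1, diff=0 [OK], height=0
  node 11: h_left=0, h_right=0, diff=0 [OK], height=1
  node 16: h_left=1, h_right=-1, diff=2 [FAIL (|1--1|=2 > 1)], height=2
  node 32: h_left=2, h_right=-1, diff=3 [FAIL (|2--1|=3 > 1)], height=3
  node 42: h_left=-1, h_right=-1, diff=0 [OK], height=0
  node 33: h_left=3, h_right=0, diff=3 [FAIL (|3-0|=3 > 1)], height=4
  node 48: h_left=4, h_right=-1, diff=5 [FAIL (|4--1|=5 > 1)], height=5
Node 16 violates the condition: |1 - -1| = 2 > 1.
Result: Not balanced


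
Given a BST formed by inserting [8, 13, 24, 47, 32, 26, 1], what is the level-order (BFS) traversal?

Tree insertion order: [8, 13, 24, 47, 32, 26, 1]
Tree (level-order array): [8, 1, 13, None, None, None, 24, None, 47, 32, None, 26]
BFS from the root, enqueuing left then right child of each popped node:
  queue [8] -> pop 8, enqueue [1, 13], visited so far: [8]
  queue [1, 13] -> pop 1, enqueue [none], visited so far: [8, 1]
  queue [13] -> pop 13, enqueue [24], visited so far: [8, 1, 13]
  queue [24] -> pop 24, enqueue [47], visited so far: [8, 1, 13, 24]
  queue [47] -> pop 47, enqueue [32], visited so far: [8, 1, 13, 24, 47]
  queue [32] -> pop 32, enqueue [26], visited so far: [8, 1, 13, 24, 47, 32]
  queue [26] -> pop 26, enqueue [none], visited so far: [8, 1, 13, 24, 47, 32, 26]
Result: [8, 1, 13, 24, 47, 32, 26]


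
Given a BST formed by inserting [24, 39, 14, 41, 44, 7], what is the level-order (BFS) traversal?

Tree insertion order: [24, 39, 14, 41, 44, 7]
Tree (level-order array): [24, 14, 39, 7, None, None, 41, None, None, None, 44]
BFS from the root, enqueuing left then right child of each popped node:
  queue [24] -> pop 24, enqueue [14, 39], visited so far: [24]
  queue [14, 39] -> pop 14, enqueue [7], visited so far: [24, 14]
  queue [39, 7] -> pop 39, enqueue [41], visited so far: [24, 14, 39]
  queue [7, 41] -> pop 7, enqueue [none], visited so far: [24, 14, 39, 7]
  queue [41] -> pop 41, enqueue [44], visited so far: [24, 14, 39, 7, 41]
  queue [44] -> pop 44, enqueue [none], visited so far: [24, 14, 39, 7, 41, 44]
Result: [24, 14, 39, 7, 41, 44]


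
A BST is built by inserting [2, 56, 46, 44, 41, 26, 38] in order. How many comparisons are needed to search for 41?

Search path for 41: 2 -> 56 -> 46 -> 44 -> 41
Found: True
Comparisons: 5


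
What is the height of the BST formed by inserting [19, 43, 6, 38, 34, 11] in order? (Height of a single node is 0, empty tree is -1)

Insertion order: [19, 43, 6, 38, 34, 11]
Tree (level-order array): [19, 6, 43, None, 11, 38, None, None, None, 34]
Compute height bottom-up (empty subtree = -1):
  height(11) = 1 + max(-1, -1) = 0
  height(6) = 1 + max(-1, 0) = 1
  height(34) = 1 + max(-1, -1) = 0
  height(38) = 1 + max(0, -1) = 1
  height(43) = 1 + max(1, -1) = 2
  height(19) = 1 + max(1, 2) = 3
Height = 3


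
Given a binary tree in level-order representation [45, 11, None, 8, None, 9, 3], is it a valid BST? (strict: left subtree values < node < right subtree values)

Level-order array: [45, 11, None, 8, None, 9, 3]
Validate using subtree bounds (lo, hi): at each node, require lo < value < hi,
then recurse left with hi=value and right with lo=value.
Preorder trace (stopping at first violation):
  at node 45 with bounds (-inf, +inf): OK
  at node 11 with bounds (-inf, 45): OK
  at node 8 with bounds (-inf, 11): OK
  at node 9 with bounds (-inf, 8): VIOLATION
Node 9 violates its bound: not (-inf < 9 < 8).
Result: Not a valid BST


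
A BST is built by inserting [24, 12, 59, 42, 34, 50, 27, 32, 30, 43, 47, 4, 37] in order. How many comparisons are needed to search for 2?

Search path for 2: 24 -> 12 -> 4
Found: False
Comparisons: 3


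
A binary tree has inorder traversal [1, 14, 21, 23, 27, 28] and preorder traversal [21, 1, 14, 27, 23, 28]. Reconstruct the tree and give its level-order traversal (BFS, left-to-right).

Inorder:  [1, 14, 21, 23, 27, 28]
Preorder: [21, 1, 14, 27, 23, 28]
Algorithm: preorder visits root first, so consume preorder in order;
for each root, split the current inorder slice at that value into
left-subtree inorder and right-subtree inorder, then recurse.
Recursive splits:
  root=21; inorder splits into left=[1, 14], right=[23, 27, 28]
  root=1; inorder splits into left=[], right=[14]
  root=14; inorder splits into left=[], right=[]
  root=27; inorder splits into left=[23], right=[28]
  root=23; inorder splits into left=[], right=[]
  root=28; inorder splits into left=[], right=[]
Reconstructed level-order: [21, 1, 27, 14, 23, 28]


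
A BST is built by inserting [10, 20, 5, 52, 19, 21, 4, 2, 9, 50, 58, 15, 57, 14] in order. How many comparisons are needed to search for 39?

Search path for 39: 10 -> 20 -> 52 -> 21 -> 50
Found: False
Comparisons: 5


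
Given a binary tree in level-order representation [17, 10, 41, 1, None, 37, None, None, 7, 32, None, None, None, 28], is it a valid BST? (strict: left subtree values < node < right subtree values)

Level-order array: [17, 10, 41, 1, None, 37, None, None, 7, 32, None, None, None, 28]
Validate using subtree bounds (lo, hi): at each node, require lo < value < hi,
then recurse left with hi=value and right with lo=value.
Preorder trace (stopping at first violation):
  at node 17 with bounds (-inf, +inf): OK
  at node 10 with bounds (-inf, 17): OK
  at node 1 with bounds (-inf, 10): OK
  at node 7 with bounds (1, 10): OK
  at node 41 with bounds (17, +inf): OK
  at node 37 with bounds (17, 41): OK
  at node 32 with bounds (17, 37): OK
  at node 28 with bounds (17, 32): OK
No violation found at any node.
Result: Valid BST


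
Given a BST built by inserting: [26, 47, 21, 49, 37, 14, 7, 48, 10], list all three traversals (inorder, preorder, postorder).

Tree insertion order: [26, 47, 21, 49, 37, 14, 7, 48, 10]
Tree (level-order array): [26, 21, 47, 14, None, 37, 49, 7, None, None, None, 48, None, None, 10]
Inorder (L, root, R): [7, 10, 14, 21, 26, 37, 47, 48, 49]
Preorder (root, L, R): [26, 21, 14, 7, 10, 47, 37, 49, 48]
Postorder (L, R, root): [10, 7, 14, 21, 37, 48, 49, 47, 26]


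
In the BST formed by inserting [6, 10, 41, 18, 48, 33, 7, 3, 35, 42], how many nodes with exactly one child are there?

Tree built from: [6, 10, 41, 18, 48, 33, 7, 3, 35, 42]
Tree (level-order array): [6, 3, 10, None, None, 7, 41, None, None, 18, 48, None, 33, 42, None, None, 35]
Rule: These are nodes with exactly 1 non-null child.
Per-node child counts:
  node 6: 2 child(ren)
  node 3: 0 child(ren)
  node 10: 2 child(ren)
  node 7: 0 child(ren)
  node 41: 2 child(ren)
  node 18: 1 child(ren)
  node 33: 1 child(ren)
  node 35: 0 child(ren)
  node 48: 1 child(ren)
  node 42: 0 child(ren)
Matching nodes: [18, 33, 48]
Count of nodes with exactly one child: 3


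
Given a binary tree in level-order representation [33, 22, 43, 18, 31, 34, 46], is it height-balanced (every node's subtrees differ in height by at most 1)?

Tree (level-order array): [33, 22, 43, 18, 31, 34, 46]
Definition: a tree is height-balanced if, at every node, |h(left) - h(right)| <= 1 (empty subtree has height -1).
Bottom-up per-node check:
  node 18: h_left=-1, h_right=-1, diff=0 [OK], height=0
  node 31: h_left=-1, h_right=-1, diff=0 [OK], height=0
  node 22: h_left=0, h_right=0, diff=0 [OK], height=1
  node 34: h_left=-1, h_right=-1, diff=0 [OK], height=0
  node 46: h_left=-1, h_right=-1, diff=0 [OK], height=0
  node 43: h_left=0, h_right=0, diff=0 [OK], height=1
  node 33: h_left=1, h_right=1, diff=0 [OK], height=2
All nodes satisfy the balance condition.
Result: Balanced


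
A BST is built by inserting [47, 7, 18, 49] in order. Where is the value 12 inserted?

Starting tree (level order): [47, 7, 49, None, 18]
Insertion path: 47 -> 7 -> 18
Result: insert 12 as left child of 18
Final tree (level order): [47, 7, 49, None, 18, None, None, 12]


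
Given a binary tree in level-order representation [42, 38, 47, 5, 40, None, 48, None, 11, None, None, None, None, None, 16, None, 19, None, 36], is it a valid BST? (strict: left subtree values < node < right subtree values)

Level-order array: [42, 38, 47, 5, 40, None, 48, None, 11, None, None, None, None, None, 16, None, 19, None, 36]
Validate using subtree bounds (lo, hi): at each node, require lo < value < hi,
then recurse left with hi=value and right with lo=value.
Preorder trace (stopping at first violation):
  at node 42 with bounds (-inf, +inf): OK
  at node 38 with bounds (-inf, 42): OK
  at node 5 with bounds (-inf, 38): OK
  at node 11 with bounds (5, 38): OK
  at node 16 with bounds (11, 38): OK
  at node 19 with bounds (16, 38): OK
  at node 36 with bounds (19, 38): OK
  at node 40 with bounds (38, 42): OK
  at node 47 with bounds (42, +inf): OK
  at node 48 with bounds (47, +inf): OK
No violation found at any node.
Result: Valid BST


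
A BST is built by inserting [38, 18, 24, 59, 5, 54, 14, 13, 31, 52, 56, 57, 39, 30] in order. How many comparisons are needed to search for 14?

Search path for 14: 38 -> 18 -> 5 -> 14
Found: True
Comparisons: 4


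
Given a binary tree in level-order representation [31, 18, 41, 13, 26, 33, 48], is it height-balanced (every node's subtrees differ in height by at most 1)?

Tree (level-order array): [31, 18, 41, 13, 26, 33, 48]
Definition: a tree is height-balanced if, at every node, |h(left) - h(right)| <= 1 (empty subtree has height -1).
Bottom-up per-node check:
  node 13: h_left=-1, h_right=-1, diff=0 [OK], height=0
  node 26: h_left=-1, h_right=-1, diff=0 [OK], height=0
  node 18: h_left=0, h_right=0, diff=0 [OK], height=1
  node 33: h_left=-1, h_right=-1, diff=0 [OK], height=0
  node 48: h_left=-1, h_right=-1, diff=0 [OK], height=0
  node 41: h_left=0, h_right=0, diff=0 [OK], height=1
  node 31: h_left=1, h_right=1, diff=0 [OK], height=2
All nodes satisfy the balance condition.
Result: Balanced


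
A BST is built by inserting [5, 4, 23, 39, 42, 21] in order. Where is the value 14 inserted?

Starting tree (level order): [5, 4, 23, None, None, 21, 39, None, None, None, 42]
Insertion path: 5 -> 23 -> 21
Result: insert 14 as left child of 21
Final tree (level order): [5, 4, 23, None, None, 21, 39, 14, None, None, 42]


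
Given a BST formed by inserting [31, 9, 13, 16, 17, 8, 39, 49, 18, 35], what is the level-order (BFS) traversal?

Tree insertion order: [31, 9, 13, 16, 17, 8, 39, 49, 18, 35]
Tree (level-order array): [31, 9, 39, 8, 13, 35, 49, None, None, None, 16, None, None, None, None, None, 17, None, 18]
BFS from the root, enqueuing left then right child of each popped node:
  queue [31] -> pop 31, enqueue [9, 39], visited so far: [31]
  queue [9, 39] -> pop 9, enqueue [8, 13], visited so far: [31, 9]
  queue [39, 8, 13] -> pop 39, enqueue [35, 49], visited so far: [31, 9, 39]
  queue [8, 13, 35, 49] -> pop 8, enqueue [none], visited so far: [31, 9, 39, 8]
  queue [13, 35, 49] -> pop 13, enqueue [16], visited so far: [31, 9, 39, 8, 13]
  queue [35, 49, 16] -> pop 35, enqueue [none], visited so far: [31, 9, 39, 8, 13, 35]
  queue [49, 16] -> pop 49, enqueue [none], visited so far: [31, 9, 39, 8, 13, 35, 49]
  queue [16] -> pop 16, enqueue [17], visited so far: [31, 9, 39, 8, 13, 35, 49, 16]
  queue [17] -> pop 17, enqueue [18], visited so far: [31, 9, 39, 8, 13, 35, 49, 16, 17]
  queue [18] -> pop 18, enqueue [none], visited so far: [31, 9, 39, 8, 13, 35, 49, 16, 17, 18]
Result: [31, 9, 39, 8, 13, 35, 49, 16, 17, 18]


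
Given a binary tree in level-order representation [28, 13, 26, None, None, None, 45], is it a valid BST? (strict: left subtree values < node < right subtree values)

Level-order array: [28, 13, 26, None, None, None, 45]
Validate using subtree bounds (lo, hi): at each node, require lo < value < hi,
then recurse left with hi=value and right with lo=value.
Preorder trace (stopping at first violation):
  at node 28 with bounds (-inf, +inf): OK
  at node 13 with bounds (-inf, 28): OK
  at node 26 with bounds (28, +inf): VIOLATION
Node 26 violates its bound: not (28 < 26 < +inf).
Result: Not a valid BST


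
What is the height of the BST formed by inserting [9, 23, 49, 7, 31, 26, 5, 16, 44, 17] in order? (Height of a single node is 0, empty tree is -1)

Insertion order: [9, 23, 49, 7, 31, 26, 5, 16, 44, 17]
Tree (level-order array): [9, 7, 23, 5, None, 16, 49, None, None, None, 17, 31, None, None, None, 26, 44]
Compute height bottom-up (empty subtree = -1):
  height(5) = 1 + max(-1, -1) = 0
  height(7) = 1 + max(0, -1) = 1
  height(17) = 1 + max(-1, -1) = 0
  height(16) = 1 + max(-1, 0) = 1
  height(26) = 1 + max(-1, -1) = 0
  height(44) = 1 + max(-1, -1) = 0
  height(31) = 1 + max(0, 0) = 1
  height(49) = 1 + max(1, -1) = 2
  height(23) = 1 + max(1, 2) = 3
  height(9) = 1 + max(1, 3) = 4
Height = 4


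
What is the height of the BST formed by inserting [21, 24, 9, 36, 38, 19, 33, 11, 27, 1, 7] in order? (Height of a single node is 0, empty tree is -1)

Insertion order: [21, 24, 9, 36, 38, 19, 33, 11, 27, 1, 7]
Tree (level-order array): [21, 9, 24, 1, 19, None, 36, None, 7, 11, None, 33, 38, None, None, None, None, 27]
Compute height bottom-up (empty subtree = -1):
  height(7) = 1 + max(-1, -1) = 0
  height(1) = 1 + max(-1, 0) = 1
  height(11) = 1 + max(-1, -1) = 0
  height(19) = 1 + max(0, -1) = 1
  height(9) = 1 + max(1, 1) = 2
  height(27) = 1 + max(-1, -1) = 0
  height(33) = 1 + max(0, -1) = 1
  height(38) = 1 + max(-1, -1) = 0
  height(36) = 1 + max(1, 0) = 2
  height(24) = 1 + max(-1, 2) = 3
  height(21) = 1 + max(2, 3) = 4
Height = 4


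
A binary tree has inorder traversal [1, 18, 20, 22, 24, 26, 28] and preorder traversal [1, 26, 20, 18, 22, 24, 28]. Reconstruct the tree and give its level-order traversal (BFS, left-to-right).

Inorder:  [1, 18, 20, 22, 24, 26, 28]
Preorder: [1, 26, 20, 18, 22, 24, 28]
Algorithm: preorder visits root first, so consume preorder in order;
for each root, split the current inorder slice at that value into
left-subtree inorder and right-subtree inorder, then recurse.
Recursive splits:
  root=1; inorder splits into left=[], right=[18, 20, 22, 24, 26, 28]
  root=26; inorder splits into left=[18, 20, 22, 24], right=[28]
  root=20; inorder splits into left=[18], right=[22, 24]
  root=18; inorder splits into left=[], right=[]
  root=22; inorder splits into left=[], right=[24]
  root=24; inorder splits into left=[], right=[]
  root=28; inorder splits into left=[], right=[]
Reconstructed level-order: [1, 26, 20, 28, 18, 22, 24]


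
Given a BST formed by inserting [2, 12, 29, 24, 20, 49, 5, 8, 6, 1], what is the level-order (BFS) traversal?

Tree insertion order: [2, 12, 29, 24, 20, 49, 5, 8, 6, 1]
Tree (level-order array): [2, 1, 12, None, None, 5, 29, None, 8, 24, 49, 6, None, 20]
BFS from the root, enqueuing left then right child of each popped node:
  queue [2] -> pop 2, enqueue [1, 12], visited so far: [2]
  queue [1, 12] -> pop 1, enqueue [none], visited so far: [2, 1]
  queue [12] -> pop 12, enqueue [5, 29], visited so far: [2, 1, 12]
  queue [5, 29] -> pop 5, enqueue [8], visited so far: [2, 1, 12, 5]
  queue [29, 8] -> pop 29, enqueue [24, 49], visited so far: [2, 1, 12, 5, 29]
  queue [8, 24, 49] -> pop 8, enqueue [6], visited so far: [2, 1, 12, 5, 29, 8]
  queue [24, 49, 6] -> pop 24, enqueue [20], visited so far: [2, 1, 12, 5, 29, 8, 24]
  queue [49, 6, 20] -> pop 49, enqueue [none], visited so far: [2, 1, 12, 5, 29, 8, 24, 49]
  queue [6, 20] -> pop 6, enqueue [none], visited so far: [2, 1, 12, 5, 29, 8, 24, 49, 6]
  queue [20] -> pop 20, enqueue [none], visited so far: [2, 1, 12, 5, 29, 8, 24, 49, 6, 20]
Result: [2, 1, 12, 5, 29, 8, 24, 49, 6, 20]


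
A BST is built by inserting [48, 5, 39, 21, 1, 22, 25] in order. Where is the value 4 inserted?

Starting tree (level order): [48, 5, None, 1, 39, None, None, 21, None, None, 22, None, 25]
Insertion path: 48 -> 5 -> 1
Result: insert 4 as right child of 1
Final tree (level order): [48, 5, None, 1, 39, None, 4, 21, None, None, None, None, 22, None, 25]


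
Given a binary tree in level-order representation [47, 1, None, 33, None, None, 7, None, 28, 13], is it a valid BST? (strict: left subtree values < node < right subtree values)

Level-order array: [47, 1, None, 33, None, None, 7, None, 28, 13]
Validate using subtree bounds (lo, hi): at each node, require lo < value < hi,
then recurse left with hi=value and right with lo=value.
Preorder trace (stopping at first violation):
  at node 47 with bounds (-inf, +inf): OK
  at node 1 with bounds (-inf, 47): OK
  at node 33 with bounds (-inf, 1): VIOLATION
Node 33 violates its bound: not (-inf < 33 < 1).
Result: Not a valid BST


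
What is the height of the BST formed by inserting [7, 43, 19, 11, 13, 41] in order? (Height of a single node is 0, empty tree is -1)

Insertion order: [7, 43, 19, 11, 13, 41]
Tree (level-order array): [7, None, 43, 19, None, 11, 41, None, 13]
Compute height bottom-up (empty subtree = -1):
  height(13) = 1 + max(-1, -1) = 0
  height(11) = 1 + max(-1, 0) = 1
  height(41) = 1 + max(-1, -1) = 0
  height(19) = 1 + max(1, 0) = 2
  height(43) = 1 + max(2, -1) = 3
  height(7) = 1 + max(-1, 3) = 4
Height = 4


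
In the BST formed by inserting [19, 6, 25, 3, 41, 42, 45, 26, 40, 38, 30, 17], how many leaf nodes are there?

Tree built from: [19, 6, 25, 3, 41, 42, 45, 26, 40, 38, 30, 17]
Tree (level-order array): [19, 6, 25, 3, 17, None, 41, None, None, None, None, 26, 42, None, 40, None, 45, 38, None, None, None, 30]
Rule: A leaf has 0 children.
Per-node child counts:
  node 19: 2 child(ren)
  node 6: 2 child(ren)
  node 3: 0 child(ren)
  node 17: 0 child(ren)
  node 25: 1 child(ren)
  node 41: 2 child(ren)
  node 26: 1 child(ren)
  node 40: 1 child(ren)
  node 38: 1 child(ren)
  node 30: 0 child(ren)
  node 42: 1 child(ren)
  node 45: 0 child(ren)
Matching nodes: [3, 17, 30, 45]
Count of leaf nodes: 4
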